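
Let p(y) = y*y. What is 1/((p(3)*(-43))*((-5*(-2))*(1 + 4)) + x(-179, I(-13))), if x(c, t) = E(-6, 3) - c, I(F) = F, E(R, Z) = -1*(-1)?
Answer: -1/19170 ≈ -5.2165e-5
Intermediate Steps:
E(R, Z) = 1
x(c, t) = 1 - c
p(y) = y²
1/((p(3)*(-43))*((-5*(-2))*(1 + 4)) + x(-179, I(-13))) = 1/((3²*(-43))*((-5*(-2))*(1 + 4)) + (1 - 1*(-179))) = 1/((9*(-43))*(10*5) + (1 + 179)) = 1/(-387*50 + 180) = 1/(-19350 + 180) = 1/(-19170) = -1/19170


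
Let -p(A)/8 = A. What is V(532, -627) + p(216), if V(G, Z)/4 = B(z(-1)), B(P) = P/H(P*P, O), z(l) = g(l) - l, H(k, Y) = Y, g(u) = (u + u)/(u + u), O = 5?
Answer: -8632/5 ≈ -1726.4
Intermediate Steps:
p(A) = -8*A
g(u) = 1 (g(u) = (2*u)/((2*u)) = (2*u)*(1/(2*u)) = 1)
z(l) = 1 - l
B(P) = P/5
V(G, Z) = 8/5 (V(G, Z) = 4*((1 - 1*(-1))/5) = 4*((1 + 1)/5) = 4*((⅕)*2) = 4*(⅖) = 8/5)
V(532, -627) + p(216) = 8/5 - 8*216 = 8/5 - 1728 = -8632/5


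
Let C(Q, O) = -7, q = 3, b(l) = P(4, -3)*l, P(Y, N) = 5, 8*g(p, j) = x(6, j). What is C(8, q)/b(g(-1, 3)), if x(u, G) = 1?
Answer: -56/5 ≈ -11.200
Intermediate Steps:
g(p, j) = ⅛ (g(p, j) = (⅛)*1 = ⅛)
b(l) = 5*l
C(8, q)/b(g(-1, 3)) = -7/(5*(⅛)) = -7/5/8 = -7*8/5 = -56/5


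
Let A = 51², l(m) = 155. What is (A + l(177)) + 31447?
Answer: 34203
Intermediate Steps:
A = 2601
(A + l(177)) + 31447 = (2601 + 155) + 31447 = 2756 + 31447 = 34203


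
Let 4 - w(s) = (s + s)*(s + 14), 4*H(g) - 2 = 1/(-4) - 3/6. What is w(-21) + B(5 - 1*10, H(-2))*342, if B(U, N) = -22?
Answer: -7814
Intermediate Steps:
H(g) = 5/16 (H(g) = ½ + (1/(-4) - 3/6)/4 = ½ + (1*(-¼) - 3*⅙)/4 = ½ + (-¼ - ½)/4 = ½ + (¼)*(-¾) = ½ - 3/16 = 5/16)
w(s) = 4 - 2*s*(14 + s) (w(s) = 4 - (s + s)*(s + 14) = 4 - 2*s*(14 + s))
w(-21) + B(5 - 1*10, H(-2))*342 = (4 - 28*(-21) - 2*(-21)²) - 22*342 = (4 + 588 - 2*441) - 7524 = (4 + 588 - 882) - 7524 = -290 - 7524 = -7814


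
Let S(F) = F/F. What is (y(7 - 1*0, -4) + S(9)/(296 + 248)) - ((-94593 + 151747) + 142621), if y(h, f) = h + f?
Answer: -108675967/544 ≈ -1.9977e+5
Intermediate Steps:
S(F) = 1
y(h, f) = f + h
(y(7 - 1*0, -4) + S(9)/(296 + 248)) - ((-94593 + 151747) + 142621) = ((-4 + (7 - 1*0)) + 1/(296 + 248)) - ((-94593 + 151747) + 142621) = ((-4 + (7 + 0)) + 1/544) - (57154 + 142621) = ((-4 + 7) + 1*(1/544)) - 1*199775 = (3 + 1/544) - 199775 = 1633/544 - 199775 = -108675967/544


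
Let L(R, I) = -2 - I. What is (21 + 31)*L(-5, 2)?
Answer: -208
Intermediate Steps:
(21 + 31)*L(-5, 2) = (21 + 31)*(-2 - 1*2) = 52*(-2 - 2) = 52*(-4) = -208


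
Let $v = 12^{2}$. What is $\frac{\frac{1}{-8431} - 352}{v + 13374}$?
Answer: $- \frac{2967713}{113970258} \approx -0.026039$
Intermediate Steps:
$v = 144$
$\frac{\frac{1}{-8431} - 352}{v + 13374} = \frac{\frac{1}{-8431} - 352}{144 + 13374} = \frac{- \frac{1}{8431} - 352}{13518} = \left(- \frac{2967713}{8431}\right) \frac{1}{13518} = - \frac{2967713}{113970258}$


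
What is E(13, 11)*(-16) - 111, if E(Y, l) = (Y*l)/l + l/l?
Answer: -335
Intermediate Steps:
E(Y, l) = 1 + Y (E(Y, l) = Y + 1 = 1 + Y)
E(13, 11)*(-16) - 111 = (1 + 13)*(-16) - 111 = 14*(-16) - 111 = -224 - 111 = -335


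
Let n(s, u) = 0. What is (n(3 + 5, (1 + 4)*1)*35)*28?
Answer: 0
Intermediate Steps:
(n(3 + 5, (1 + 4)*1)*35)*28 = (0*35)*28 = 0*28 = 0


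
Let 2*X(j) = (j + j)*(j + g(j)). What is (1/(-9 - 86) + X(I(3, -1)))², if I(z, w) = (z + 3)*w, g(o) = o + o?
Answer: 105247081/9025 ≈ 11662.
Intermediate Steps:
g(o) = 2*o
I(z, w) = w*(3 + z) (I(z, w) = (3 + z)*w = w*(3 + z))
X(j) = 3*j² (X(j) = ((j + j)*(j + 2*j))/2 = ((2*j)*(3*j))/2 = (6*j²)/2 = 3*j²)
(1/(-9 - 86) + X(I(3, -1)))² = (1/(-9 - 86) + 3*(-(3 + 3))²)² = (1/(-95) + 3*(-1*6)²)² = (-1/95 + 3*(-6)²)² = (-1/95 + 3*36)² = (-1/95 + 108)² = (10259/95)² = 105247081/9025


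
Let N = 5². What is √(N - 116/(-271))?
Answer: √1867461/271 ≈ 5.0426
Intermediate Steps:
N = 25
√(N - 116/(-271)) = √(25 - 116/(-271)) = √(25 - 116*(-1/271)) = √(25 + 116/271) = √(6891/271) = √1867461/271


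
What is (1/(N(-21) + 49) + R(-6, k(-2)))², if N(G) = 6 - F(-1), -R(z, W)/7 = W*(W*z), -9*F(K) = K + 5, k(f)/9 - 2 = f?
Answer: 81/249001 ≈ 0.00032530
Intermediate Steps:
k(f) = 18 + 9*f
F(K) = -5/9 - K/9 (F(K) = -(K + 5)/9 = -(5 + K)/9 = -5/9 - K/9)
R(z, W) = -7*z*W² (R(z, W) = -7*W*W*z = -7*z*W²)
N(G) = 58/9 (N(G) = 6 - (-5/9 - ⅑*(-1)) = 6 - (-5/9 + ⅑) = 6 - 1*(-4/9) = 6 + 4/9 = 58/9)
(1/(N(-21) + 49) + R(-6, k(-2)))² = (1/(58/9 + 49) - 7*(-6)*(18 + 9*(-2))²)² = (1/(499/9) - 7*(-6)*(18 - 18)²)² = (9/499 - 7*(-6)*0²)² = (9/499 - 7*(-6)*0)² = (9/499 + 0)² = (9/499)² = 81/249001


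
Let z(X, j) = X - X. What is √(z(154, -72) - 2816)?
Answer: 16*I*√11 ≈ 53.066*I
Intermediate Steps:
z(X, j) = 0
√(z(154, -72) - 2816) = √(0 - 2816) = √(-2816) = 16*I*√11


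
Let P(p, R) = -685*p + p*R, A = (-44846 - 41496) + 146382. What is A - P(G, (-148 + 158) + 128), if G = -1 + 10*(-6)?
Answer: 26673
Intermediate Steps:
G = -61 (G = -1 - 60 = -61)
A = 60040 (A = -86342 + 146382 = 60040)
P(p, R) = -685*p + R*p
A - P(G, (-148 + 158) + 128) = 60040 - (-61)*(-685 + ((-148 + 158) + 128)) = 60040 - (-61)*(-685 + (10 + 128)) = 60040 - (-61)*(-685 + 138) = 60040 - (-61)*(-547) = 60040 - 1*33367 = 60040 - 33367 = 26673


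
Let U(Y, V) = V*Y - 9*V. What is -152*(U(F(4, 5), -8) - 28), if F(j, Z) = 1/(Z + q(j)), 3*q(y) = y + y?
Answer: -150176/23 ≈ -6529.4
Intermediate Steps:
q(y) = 2*y/3 (q(y) = (y + y)/3 = (2*y)/3 = 2*y/3)
F(j, Z) = 1/(Z + 2*j/3)
U(Y, V) = -9*V + V*Y
-152*(U(F(4, 5), -8) - 28) = -152*(-8*(-9 + 3/(2*4 + 3*5)) - 28) = -152*(-8*(-9 + 3/(8 + 15)) - 28) = -152*(-8*(-9 + 3/23) - 28) = -152*(-8*(-204/23) - 28) = -152*(1632/23 - 28) = -152*988/23 = -150176/23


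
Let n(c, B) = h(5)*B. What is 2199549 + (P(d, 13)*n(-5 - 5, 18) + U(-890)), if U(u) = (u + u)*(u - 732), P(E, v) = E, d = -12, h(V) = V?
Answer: 5085629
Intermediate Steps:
U(u) = 2*u*(-732 + u) (U(u) = (2*u)*(-732 + u) = 2*u*(-732 + u))
n(c, B) = 5*B
2199549 + (P(d, 13)*n(-5 - 5, 18) + U(-890)) = 2199549 + (-60*18 + 2*(-890)*(-732 - 890)) = 2199549 + (-12*90 + 2*(-890)*(-1622)) = 2199549 + (-1080 + 2887160) = 2199549 + 2886080 = 5085629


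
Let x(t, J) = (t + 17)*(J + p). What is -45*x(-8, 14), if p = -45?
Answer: 12555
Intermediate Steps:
x(t, J) = (-45 + J)*(17 + t) (x(t, J) = (t + 17)*(J - 45) = (17 + t)*(-45 + J) = (-45 + J)*(17 + t))
-45*x(-8, 14) = -45*(-765 - 45*(-8) + 17*14 + 14*(-8)) = -45*(-765 + 360 + 238 - 112) = -45*(-279) = 12555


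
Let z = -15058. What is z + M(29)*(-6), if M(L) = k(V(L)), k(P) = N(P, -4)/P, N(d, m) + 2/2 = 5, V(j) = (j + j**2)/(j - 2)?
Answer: -2183518/145 ≈ -15059.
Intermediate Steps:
V(j) = (j + j**2)/(-2 + j)
N(d, m) = 4 (N(d, m) = -1 + 5 = 4)
k(P) = 4/P
M(L) = 4*(-2 + L)/(L*(1 + L)) (M(L) = 4/((L*(1 + L)/(-2 + L))) = 4*((-2 + L)/(L*(1 + L))) = 4*(-2 + L)/(L*(1 + L)))
z + M(29)*(-6) = -15058 + (4*(-2 + 29)/(29*(1 + 29)))*(-6) = -15058 + (4*(1/29)*27/30)*(-6) = -15058 + (4*(1/29)*(1/30)*27)*(-6) = -15058 + (18/145)*(-6) = -15058 - 108/145 = -2183518/145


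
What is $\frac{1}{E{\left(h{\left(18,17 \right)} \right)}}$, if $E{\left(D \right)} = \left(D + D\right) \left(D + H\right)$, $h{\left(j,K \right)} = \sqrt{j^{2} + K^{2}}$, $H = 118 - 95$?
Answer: $\frac{1}{168} - \frac{23 \sqrt{613}}{102984} \approx 0.00042285$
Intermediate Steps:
$H = 23$ ($H = 118 - 95 = 23$)
$h{\left(j,K \right)} = \sqrt{K^{2} + j^{2}}$
$E{\left(D \right)} = 2 D \left(23 + D\right)$ ($E{\left(D \right)} = \left(D + D\right) \left(D + 23\right) = 2 D \left(23 + D\right)$)
$\frac{1}{E{\left(h{\left(18,17 \right)} \right)}} = \frac{1}{2 \sqrt{17^{2} + 18^{2}} \left(23 + \sqrt{17^{2} + 18^{2}}\right)} = \frac{1}{2 \sqrt{289 + 324} \left(23 + \sqrt{289 + 324}\right)} = \frac{1}{2 \sqrt{613} \left(23 + \sqrt{613}\right)} = \frac{\sqrt{613}}{1226 \left(23 + \sqrt{613}\right)}$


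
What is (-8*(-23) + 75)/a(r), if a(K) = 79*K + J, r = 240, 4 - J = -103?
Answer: 259/19067 ≈ 0.013584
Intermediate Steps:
J = 107 (J = 4 - 1*(-103) = 4 + 103 = 107)
a(K) = 107 + 79*K (a(K) = 79*K + 107 = 107 + 79*K)
(-8*(-23) + 75)/a(r) = (-8*(-23) + 75)/(107 + 79*240) = (184 + 75)/(107 + 18960) = 259/19067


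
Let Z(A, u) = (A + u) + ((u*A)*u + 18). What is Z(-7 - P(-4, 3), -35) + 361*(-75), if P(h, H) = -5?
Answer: -29544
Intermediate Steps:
Z(A, u) = 18 + A + u + A*u² (Z(A, u) = (A + u) + ((A*u)*u + 18) = (A + u) + (A*u² + 18) = (A + u) + (18 + A*u²) = 18 + A + u + A*u²)
Z(-7 - P(-4, 3), -35) + 361*(-75) = (18 + (-7 - 1*(-5)) - 35 + (-7 - 1*(-5))*(-35)²) + 361*(-75) = (18 + (-7 + 5) - 35 + (-7 + 5)*1225) - 27075 = (18 - 2 - 35 - 2*1225) - 27075 = (18 - 2 - 35 - 2450) - 27075 = -2469 - 27075 = -29544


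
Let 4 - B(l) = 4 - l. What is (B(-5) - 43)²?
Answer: 2304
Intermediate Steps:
B(l) = l (B(l) = 4 - (4 - l) = 4 + (-4 + l) = l)
(B(-5) - 43)² = (-5 - 43)² = (-48)² = 2304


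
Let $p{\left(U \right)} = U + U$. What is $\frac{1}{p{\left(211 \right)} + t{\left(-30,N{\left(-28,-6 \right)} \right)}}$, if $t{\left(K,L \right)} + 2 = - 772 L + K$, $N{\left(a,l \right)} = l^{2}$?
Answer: $- \frac{1}{27402} \approx -3.6494 \cdot 10^{-5}$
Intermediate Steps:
$p{\left(U \right)} = 2 U$
$t{\left(K,L \right)} = -2 + K - 772 L$ ($t{\left(K,L \right)} = -2 + \left(- 772 L + K\right) = -2 + \left(K - 772 L\right) = -2 + K - 772 L$)
$\frac{1}{p{\left(211 \right)} + t{\left(-30,N{\left(-28,-6 \right)} \right)}} = \frac{1}{2 \cdot 211 - \left(32 + 27792\right)} = \frac{1}{422 - 27824} = \frac{1}{-27402} = - \frac{1}{27402}$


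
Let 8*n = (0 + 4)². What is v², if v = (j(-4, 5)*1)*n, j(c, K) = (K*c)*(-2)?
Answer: 6400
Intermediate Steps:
j(c, K) = -2*K*c
n = 2 (n = (0 + 4)²/8 = (⅛)*4² = (⅛)*16 = 2)
v = 80 (v = (-2*5*(-4)*1)*2 = (40*1)*2 = 40*2 = 80)
v² = 80² = 6400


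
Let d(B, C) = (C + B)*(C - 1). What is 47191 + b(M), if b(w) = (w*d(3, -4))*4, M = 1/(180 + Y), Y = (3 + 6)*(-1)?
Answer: 8069681/171 ≈ 47191.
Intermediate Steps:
Y = -9 (Y = 9*(-1) = -9)
M = 1/171 (M = 1/(180 - 9) = 1/171 ≈ 0.0058480)
d(B, C) = (-1 + C)*(B + C) (d(B, C) = (B + C)*(-1 + C) = (-1 + C)*(B + C))
b(w) = 20*w (b(w) = (w*((-4)² - 1*3 - 1*(-4) + 3*(-4)))*4 = (w*(16 - 3 + 4 - 12))*4 = (w*5)*4 = (5*w)*4 = 20*w)
47191 + b(M) = 47191 + 20*(1/171) = 47191 + 20/171 = 8069681/171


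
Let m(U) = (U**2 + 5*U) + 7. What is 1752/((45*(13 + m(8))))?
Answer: 146/465 ≈ 0.31398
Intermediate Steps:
m(U) = 7 + U**2 + 5*U
1752/((45*(13 + m(8)))) = 1752/((45*(13 + (7 + 8**2 + 5*8)))) = 1752/((45*(13 + (7 + 64 + 40)))) = 1752/((45*(13 + 111))) = 1752/((45*124)) = 1752/5580 = 1752*(1/5580) = 146/465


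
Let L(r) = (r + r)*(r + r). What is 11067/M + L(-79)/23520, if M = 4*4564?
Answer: 3196601/1916880 ≈ 1.6676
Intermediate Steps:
M = 18256
L(r) = 4*r² (L(r) = (2*r)*(2*r) = 4*r²)
11067/M + L(-79)/23520 = 11067/18256 + (4*(-79)²)/23520 = 11067*(1/18256) + (4*6241)*(1/23520) = 1581/2608 + 24964*(1/23520) = 1581/2608 + 6241/5880 = 3196601/1916880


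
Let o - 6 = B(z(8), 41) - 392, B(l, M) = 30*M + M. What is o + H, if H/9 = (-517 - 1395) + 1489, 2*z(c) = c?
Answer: -2922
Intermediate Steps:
z(c) = c/2
B(l, M) = 31*M
H = -3807 (H = 9*((-517 - 1395) + 1489) = 9*(-1912 + 1489) = 9*(-423) = -3807)
o = 885 (o = 6 + (31*41 - 392) = 6 + (1271 - 392) = 6 + 879 = 885)
o + H = 885 - 3807 = -2922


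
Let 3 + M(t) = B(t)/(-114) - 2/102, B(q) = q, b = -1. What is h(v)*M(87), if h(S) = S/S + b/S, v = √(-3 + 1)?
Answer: -7331/1938 - 7331*I*√2/3876 ≈ -3.7828 - 2.6748*I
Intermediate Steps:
v = I*√2 (v = √(-2) = I*√2 ≈ 1.4142*I)
h(S) = 1 - 1/S (h(S) = S/S - 1/S = 1 - 1/S)
M(t) = -154/51 - t/114 (M(t) = -3 + (t/(-114) - 2/102) = -3 + (t*(-1/114) - 2*1/102) = -3 + (-t/114 - 1/51) = -3 + (-1/51 - t/114) = -154/51 - t/114)
h(v)*M(87) = ((-1 + I*√2)/((I*√2)))*(-154/51 - 1/114*87) = ((-I*√2/2)*(-1 + I*√2))*(-154/51 - 29/38) = -I*√2*(-1 + I*√2)/2*(-7331/1938) = 7331*I*√2*(-1 + I*√2)/3876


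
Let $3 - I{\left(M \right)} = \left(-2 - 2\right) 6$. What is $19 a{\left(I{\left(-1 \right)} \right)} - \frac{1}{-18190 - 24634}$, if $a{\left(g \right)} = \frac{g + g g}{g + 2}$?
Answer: $\frac{615123965}{1241896} \approx 495.31$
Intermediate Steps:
$I{\left(M \right)} = 27$ ($I{\left(M \right)} = 3 - \left(-2 - 2\right) 6 = 3 - \left(-4\right) 6 = 3 - -24 = 3 + 24 = 27$)
$a{\left(g \right)} = \frac{g + g^{2}}{2 + g}$
$19 a{\left(I{\left(-1 \right)} \right)} - \frac{1}{-18190 - 24634} = 19 \frac{27 \left(1 + 27\right)}{2 + 27} - \frac{1}{-18190 - 24634} = 19 \cdot 27 \cdot \frac{1}{29} \cdot 28 - \frac{1}{-42824} = 19 \cdot 27 \cdot \frac{1}{29} \cdot 28 - - \frac{1}{42824} = 19 \cdot \frac{756}{29} + \frac{1}{42824} = \frac{14364}{29} + \frac{1}{42824} = \frac{615123965}{1241896}$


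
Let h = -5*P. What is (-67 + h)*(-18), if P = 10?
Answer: 2106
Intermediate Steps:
h = -50 (h = -5*10 = -50)
(-67 + h)*(-18) = (-67 - 50)*(-18) = -117*(-18) = 2106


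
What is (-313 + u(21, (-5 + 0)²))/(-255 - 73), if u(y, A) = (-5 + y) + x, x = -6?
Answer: 303/328 ≈ 0.92378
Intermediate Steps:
u(y, A) = -11 + y (u(y, A) = (-5 + y) - 6 = -11 + y)
(-313 + u(21, (-5 + 0)²))/(-255 - 73) = (-313 + (-11 + 21))/(-255 - 73) = (-313 + 10)/(-328) = -303*(-1/328) = 303/328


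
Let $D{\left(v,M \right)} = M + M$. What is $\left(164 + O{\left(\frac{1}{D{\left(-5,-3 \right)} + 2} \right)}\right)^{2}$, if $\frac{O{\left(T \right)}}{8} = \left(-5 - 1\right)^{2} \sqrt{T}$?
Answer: $6160 + 47232 i \approx 6160.0 + 47232.0 i$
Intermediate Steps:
$D{\left(v,M \right)} = 2 M$
$O{\left(T \right)} = 288 \sqrt{T}$ ($O{\left(T \right)} = 8 \left(-5 - 1\right)^{2} \sqrt{T} = 8 \left(-6\right)^{2} \sqrt{T} = 8 \cdot 36 \sqrt{T} = 288 \sqrt{T}$)
$\left(164 + O{\left(\frac{1}{D{\left(-5,-3 \right)} + 2} \right)}\right)^{2} = \left(164 + 288 \sqrt{\frac{1}{2 \left(-3\right) + 2}}\right)^{2} = \left(164 + 288 \sqrt{\frac{1}{-6 + 2}}\right)^{2} = \left(164 + 288 \sqrt{\frac{1}{-4}}\right)^{2} = \left(164 + 288 \sqrt{- \frac{1}{4}}\right)^{2} = \left(164 + 288 \frac{i}{2}\right)^{2} = \left(164 + 144 i\right)^{2}$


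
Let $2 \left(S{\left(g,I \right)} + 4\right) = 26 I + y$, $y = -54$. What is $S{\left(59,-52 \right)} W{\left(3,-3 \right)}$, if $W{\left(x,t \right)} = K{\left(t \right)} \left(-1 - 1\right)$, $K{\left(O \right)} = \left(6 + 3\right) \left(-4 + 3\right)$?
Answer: $-12726$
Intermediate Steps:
$K{\left(O \right)} = -9$ ($K{\left(O \right)} = 9 \left(-1\right) = -9$)
$S{\left(g,I \right)} = -31 + 13 I$ ($S{\left(g,I \right)} = -4 + \frac{26 I - 54}{2} = -4 + \frac{-54 + 26 I}{2} = -4 + \left(-27 + 13 I\right) = -31 + 13 I$)
$W{\left(x,t \right)} = 18$ ($W{\left(x,t \right)} = - 9 \left(-1 - 1\right) = \left(-9\right) \left(-2\right) = 18$)
$S{\left(59,-52 \right)} W{\left(3,-3 \right)} = \left(-31 + 13 \left(-52\right)\right) 18 = \left(-31 - 676\right) 18 = \left(-707\right) 18 = -12726$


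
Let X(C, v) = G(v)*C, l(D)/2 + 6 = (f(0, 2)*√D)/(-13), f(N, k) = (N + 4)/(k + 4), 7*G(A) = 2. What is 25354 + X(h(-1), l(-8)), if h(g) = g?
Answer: 177476/7 ≈ 25354.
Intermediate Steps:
G(A) = 2/7 (G(A) = (⅐)*2 = 2/7)
f(N, k) = (4 + N)/(4 + k)
l(D) = -12 - 4*√D/39 (l(D) = -12 + 2*((((4 + 0)/(4 + 2))*√D)/(-13)) = -12 + 2*(((4/6)*√D)*(-1/13)) = -12 + 2*((((⅙)*4)*√D)*(-1/13)) = -12 + 2*((2*√D/3)*(-1/13)) = -12 + 2*(-2*√D/39) = -12 - 4*√D/39)
X(C, v) = 2*C/7
25354 + X(h(-1), l(-8)) = 25354 + (2/7)*(-1) = 25354 - 2/7 = 177476/7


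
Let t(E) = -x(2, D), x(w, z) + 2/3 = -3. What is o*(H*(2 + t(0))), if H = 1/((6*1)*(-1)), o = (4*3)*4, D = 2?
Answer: -136/3 ≈ -45.333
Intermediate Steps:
x(w, z) = -11/3 (x(w, z) = -2/3 - 3 = -11/3)
t(E) = 11/3 (t(E) = -1*(-11/3) = 11/3)
o = 48 (o = 12*4 = 48)
H = -1/6 (H = 1/(6*(-1)) = 1/(-6) = 1*(-1/6) = -1/6 ≈ -0.16667)
o*(H*(2 + t(0))) = 48*(-(2 + 11/3)/6) = 48*(-1/6*17/3) = 48*(-17/18) = -136/3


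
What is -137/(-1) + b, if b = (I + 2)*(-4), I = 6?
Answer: 105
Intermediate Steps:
b = -32 (b = (6 + 2)*(-4) = 8*(-4) = -32)
-137/(-1) + b = -137/(-1) - 32 = -137*(-1) - 32 = 137 - 32 = 105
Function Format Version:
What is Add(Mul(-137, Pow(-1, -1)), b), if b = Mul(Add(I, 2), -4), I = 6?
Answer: 105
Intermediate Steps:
b = -32 (b = Mul(Add(6, 2), -4) = Mul(8, -4) = -32)
Add(Mul(-137, Pow(-1, -1)), b) = Add(Mul(-137, Pow(-1, -1)), -32) = Add(Mul(-137, -1), -32) = Add(137, -32) = 105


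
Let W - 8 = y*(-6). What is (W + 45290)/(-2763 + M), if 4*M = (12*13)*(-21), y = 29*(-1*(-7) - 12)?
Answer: -116/9 ≈ -12.889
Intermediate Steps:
y = -145 (y = 29*(7 - 12) = 29*(-5) = -145)
W = 878 (W = 8 - 145*(-6) = 8 + 870 = 878)
M = -819 (M = ((12*13)*(-21))/4 = (156*(-21))/4 = (1/4)*(-3276) = -819)
(W + 45290)/(-2763 + M) = (878 + 45290)/(-2763 - 819) = 46168/(-3582) = 46168*(-1/3582) = -116/9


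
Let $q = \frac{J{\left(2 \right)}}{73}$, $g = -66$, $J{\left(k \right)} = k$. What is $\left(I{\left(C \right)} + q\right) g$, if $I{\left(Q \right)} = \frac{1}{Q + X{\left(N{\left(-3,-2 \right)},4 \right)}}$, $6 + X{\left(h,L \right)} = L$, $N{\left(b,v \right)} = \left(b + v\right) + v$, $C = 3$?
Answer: $- \frac{4950}{73} \approx -67.808$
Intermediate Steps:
$N{\left(b,v \right)} = b + 2 v$
$X{\left(h,L \right)} = -6 + L$
$I{\left(Q \right)} = \frac{1}{-2 + Q}$ ($I{\left(Q \right)} = \frac{1}{Q + \left(-6 + 4\right)} = \frac{1}{Q - 2} = \frac{1}{-2 + Q}$)
$q = \frac{2}{73} \approx 0.027397$
$\left(I{\left(C \right)} + q\right) g = \left(\frac{1}{-2 + 3} + \frac{2}{73}\right) \left(-66\right) = \left(1^{-1} + \frac{2}{73}\right) \left(-66\right) = \left(1 + \frac{2}{73}\right) \left(-66\right) = \frac{75}{73} \left(-66\right) = - \frac{4950}{73}$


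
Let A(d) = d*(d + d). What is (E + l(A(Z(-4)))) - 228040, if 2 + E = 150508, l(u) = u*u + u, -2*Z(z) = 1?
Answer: -310133/4 ≈ -77533.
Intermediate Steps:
Z(z) = -1/2 (Z(z) = -1/2*1 = -1/2)
A(d) = 2*d**2 (A(d) = d*(2*d) = 2*d**2)
l(u) = u + u**2 (l(u) = u**2 + u = u + u**2)
E = 150506 (E = -2 + 150508 = 150506)
(E + l(A(Z(-4)))) - 228040 = (150506 + (2*(-1/2)**2)*(1 + 2*(-1/2)**2)) - 228040 = (150506 + (2*(1/4))*(1 + 2*(1/4))) - 228040 = (150506 + (1 + 1/2)/2) - 228040 = (150506 + (1/2)*(3/2)) - 228040 = (150506 + 3/4) - 228040 = 602027/4 - 228040 = -310133/4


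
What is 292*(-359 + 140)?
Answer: -63948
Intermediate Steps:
292*(-359 + 140) = 292*(-219) = -63948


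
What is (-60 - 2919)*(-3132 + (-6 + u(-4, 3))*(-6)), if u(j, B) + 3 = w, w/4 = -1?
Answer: 9097866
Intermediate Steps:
w = -4 (w = 4*(-1) = -4)
u(j, B) = -7 (u(j, B) = -3 - 4 = -7)
(-60 - 2919)*(-3132 + (-6 + u(-4, 3))*(-6)) = (-60 - 2919)*(-3132 + (-6 - 7)*(-6)) = -2979*(-3132 - 13*(-6)) = -2979*(-3132 + 78) = -2979*(-3054) = 9097866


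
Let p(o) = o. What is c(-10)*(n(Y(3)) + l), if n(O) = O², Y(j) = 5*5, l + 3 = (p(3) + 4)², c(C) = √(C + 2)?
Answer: 1342*I*√2 ≈ 1897.9*I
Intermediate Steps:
c(C) = √(2 + C)
l = 46 (l = -3 + (3 + 4)² = -3 + 7² = -3 + 49 = 46)
Y(j) = 25
c(-10)*(n(Y(3)) + l) = √(2 - 10)*(25² + 46) = √(-8)*(625 + 46) = (2*I*√2)*671 = 1342*I*√2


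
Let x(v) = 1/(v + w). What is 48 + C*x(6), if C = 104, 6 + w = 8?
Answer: 61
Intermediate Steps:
w = 2 (w = -6 + 8 = 2)
x(v) = 1/(2 + v) (x(v) = 1/(v + 2) = 1/(2 + v))
48 + C*x(6) = 48 + 104/(2 + 6) = 48 + 104/8 = 48 + 104*(⅛) = 48 + 13 = 61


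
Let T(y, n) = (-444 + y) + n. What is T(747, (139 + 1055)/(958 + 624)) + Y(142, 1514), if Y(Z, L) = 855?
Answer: 916575/791 ≈ 1158.8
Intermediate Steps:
T(y, n) = -444 + n + y
T(747, (139 + 1055)/(958 + 624)) + Y(142, 1514) = (-444 + (139 + 1055)/(958 + 624) + 747) + 855 = (-444 + 1194/1582 + 747) + 855 = (-444 + 1194*(1/1582) + 747) + 855 = (-444 + 597/791 + 747) + 855 = 240270/791 + 855 = 916575/791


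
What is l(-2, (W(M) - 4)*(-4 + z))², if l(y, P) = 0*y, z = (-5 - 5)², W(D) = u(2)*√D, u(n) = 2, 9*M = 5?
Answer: 0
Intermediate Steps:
M = 5/9 (M = (⅑)*5 = 5/9 ≈ 0.55556)
W(D) = 2*√D
z = 100 (z = (-10)² = 100)
l(y, P) = 0
l(-2, (W(M) - 4)*(-4 + z))² = 0² = 0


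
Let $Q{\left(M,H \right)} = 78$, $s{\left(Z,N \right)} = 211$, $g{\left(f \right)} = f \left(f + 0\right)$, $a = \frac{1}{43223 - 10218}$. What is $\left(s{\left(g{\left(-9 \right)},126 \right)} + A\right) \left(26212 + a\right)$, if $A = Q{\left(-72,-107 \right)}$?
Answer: $\frac{250021720629}{33005} \approx 7.5753 \cdot 10^{6}$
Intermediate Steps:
$a = \frac{1}{33005} \approx 3.0298 \cdot 10^{-5}$
$g{\left(f \right)} = f^{2}$ ($g{\left(f \right)} = f f = f^{2}$)
$A = 78$
$\left(s{\left(g{\left(-9 \right)},126 \right)} + A\right) \left(26212 + a\right) = \left(211 + 78\right) \left(26212 + \frac{1}{33005}\right) = 289 \cdot \frac{865127061}{33005} = \frac{250021720629}{33005}$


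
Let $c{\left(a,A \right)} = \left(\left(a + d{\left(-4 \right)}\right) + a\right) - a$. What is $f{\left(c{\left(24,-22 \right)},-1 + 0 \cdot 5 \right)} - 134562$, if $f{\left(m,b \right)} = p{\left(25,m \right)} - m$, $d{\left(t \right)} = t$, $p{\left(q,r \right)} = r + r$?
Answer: $-134542$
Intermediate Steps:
$p{\left(q,r \right)} = 2 r$
$c{\left(a,A \right)} = -4 + a$ ($c{\left(a,A \right)} = \left(\left(a - 4\right) + a\right) - a = \left(\left(-4 + a\right) + a\right) - a = \left(-4 + 2 a\right) - a = -4 + a$)
$f{\left(m,b \right)} = m$ ($f{\left(m,b \right)} = 2 m - m = m$)
$f{\left(c{\left(24,-22 \right)},-1 + 0 \cdot 5 \right)} - 134562 = \left(-4 + 24\right) - 134562 = 20 - 134562 = -134542$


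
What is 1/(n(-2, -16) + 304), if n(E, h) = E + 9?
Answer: 1/311 ≈ 0.0032154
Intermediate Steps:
n(E, h) = 9 + E
1/(n(-2, -16) + 304) = 1/((9 - 2) + 304) = 1/(7 + 304) = 1/311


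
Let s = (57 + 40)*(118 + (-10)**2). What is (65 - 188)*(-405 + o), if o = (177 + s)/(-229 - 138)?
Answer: 20904834/367 ≈ 56961.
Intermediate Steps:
s = 21146 (s = 97*(118 + 100) = 97*218 = 21146)
o = -21323/367 (o = (177 + 21146)/(-229 - 138) = 21323/(-367) = 21323*(-1/367) = -21323/367 ≈ -58.101)
(65 - 188)*(-405 + o) = (65 - 188)*(-405 - 21323/367) = -123*(-169958/367) = 20904834/367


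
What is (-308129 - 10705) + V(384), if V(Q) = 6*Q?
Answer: -316530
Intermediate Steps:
(-308129 - 10705) + V(384) = (-308129 - 10705) + 6*384 = -318834 + 2304 = -316530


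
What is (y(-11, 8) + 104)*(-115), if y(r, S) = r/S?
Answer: -94415/8 ≈ -11802.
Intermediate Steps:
(y(-11, 8) + 104)*(-115) = (-11/8 + 104)*(-115) = (821/8)*(-115) = -94415/8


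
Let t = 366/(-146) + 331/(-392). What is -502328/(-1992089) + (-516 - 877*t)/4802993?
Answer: 5321485882055779/21061352936333864 ≈ 0.25267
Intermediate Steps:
t = -95899/28616 (t = 366*(-1/146) + 331*(-1/392) = -183/73 - 331/392 = -95899/28616 ≈ -3.3512)
-502328/(-1992089) + (-516 - 877*t)/4802993 = -502328/(-1992089) + (-516 - 877*(-95899/28616))/4802993 = -502328*(-1/1992089) + (-516 + 84103423/28616)*(1/4802993) = 502328/1992089 + (69337567/28616)*(1/4802993) = 502328/1992089 + 5333659/10572495976 = 5321485882055779/21061352936333864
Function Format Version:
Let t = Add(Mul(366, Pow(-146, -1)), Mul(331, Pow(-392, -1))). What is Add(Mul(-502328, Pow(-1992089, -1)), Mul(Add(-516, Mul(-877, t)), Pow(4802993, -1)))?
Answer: Rational(5321485882055779, 21061352936333864) ≈ 0.25267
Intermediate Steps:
t = Rational(-95899, 28616) (t = Add(Mul(366, Rational(-1, 146)), Mul(331, Rational(-1, 392))) = Add(Rational(-183, 73), Rational(-331, 392)) = Rational(-95899, 28616) ≈ -3.3512)
Add(Mul(-502328, Pow(-1992089, -1)), Mul(Add(-516, Mul(-877, t)), Pow(4802993, -1))) = Add(Mul(-502328, Pow(-1992089, -1)), Mul(Add(-516, Mul(-877, Rational(-95899, 28616))), Pow(4802993, -1))) = Add(Mul(-502328, Rational(-1, 1992089)), Mul(Add(-516, Rational(84103423, 28616)), Rational(1, 4802993))) = Add(Rational(502328, 1992089), Mul(Rational(69337567, 28616), Rational(1, 4802993))) = Add(Rational(502328, 1992089), Rational(5333659, 10572495976)) = Rational(5321485882055779, 21061352936333864)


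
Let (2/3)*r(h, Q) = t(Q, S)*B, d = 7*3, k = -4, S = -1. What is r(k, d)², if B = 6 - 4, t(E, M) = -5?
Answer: 225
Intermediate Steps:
d = 21
B = 2
r(h, Q) = -15 (r(h, Q) = 3*(-5*2)/2 = (3/2)*(-10) = -15)
r(k, d)² = (-15)² = 225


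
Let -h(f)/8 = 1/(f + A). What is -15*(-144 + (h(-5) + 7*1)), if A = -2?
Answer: 14265/7 ≈ 2037.9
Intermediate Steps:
h(f) = -8/(-2 + f) (h(f) = -8/(f - 2) = -8/(-2 + f))
-15*(-144 + (h(-5) + 7*1)) = -15*(-144 + (-8/(-2 - 5) + 7*1)) = -15*(-144 + (-8/(-7) + 7)) = -15*(-144 + (-8*(-⅐) + 7)) = -15*(-144 + (8/7 + 7)) = -15*(-144 + 57/7) = -15*(-951/7) = 14265/7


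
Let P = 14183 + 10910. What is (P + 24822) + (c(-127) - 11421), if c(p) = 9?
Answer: 38503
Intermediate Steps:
P = 25093
(P + 24822) + (c(-127) - 11421) = (25093 + 24822) + (9 - 11421) = 49915 - 11412 = 38503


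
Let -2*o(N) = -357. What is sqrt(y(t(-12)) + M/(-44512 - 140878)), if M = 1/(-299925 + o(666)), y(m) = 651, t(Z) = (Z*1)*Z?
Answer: sqrt(2010304472900093071813110)/55570003635 ≈ 25.515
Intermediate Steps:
o(N) = 357/2 (o(N) = -1/2*(-357) = 357/2)
t(Z) = Z**2 (t(Z) = Z*Z = Z**2)
M = -2/599493 (M = 1/(-299925 + 357/2) = 1/(-599493/2) = -2/599493 ≈ -3.3362e-6)
sqrt(y(t(-12)) + M/(-44512 - 140878)) = sqrt(651 - 2/(599493*(-44512 - 140878))) = sqrt(651 - 2/599493/(-185390)) = sqrt(651 - 2/599493*(-1/185390)) = sqrt(651 + 1/55570003635) = sqrt(36176072366386/55570003635) = sqrt(2010304472900093071813110)/55570003635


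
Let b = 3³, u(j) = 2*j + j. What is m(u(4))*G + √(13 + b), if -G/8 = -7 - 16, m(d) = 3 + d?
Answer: 2760 + 2*√10 ≈ 2766.3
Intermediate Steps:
u(j) = 3*j
b = 27
G = 184 (G = -8*(-7 - 16) = -8*(-23) = 184)
m(u(4))*G + √(13 + b) = (3 + 3*4)*184 + √(13 + 27) = (3 + 12)*184 + √40 = 15*184 + 2*√10 = 2760 + 2*√10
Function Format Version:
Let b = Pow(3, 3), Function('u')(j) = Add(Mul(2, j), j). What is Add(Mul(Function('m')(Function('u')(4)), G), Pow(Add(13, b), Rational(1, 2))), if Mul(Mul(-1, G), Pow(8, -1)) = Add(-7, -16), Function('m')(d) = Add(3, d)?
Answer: Add(2760, Mul(2, Pow(10, Rational(1, 2)))) ≈ 2766.3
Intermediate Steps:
Function('u')(j) = Mul(3, j)
b = 27
G = 184 (G = Mul(-8, Add(-7, -16)) = Mul(-8, -23) = 184)
Add(Mul(Function('m')(Function('u')(4)), G), Pow(Add(13, b), Rational(1, 2))) = Add(Mul(Add(3, Mul(3, 4)), 184), Pow(Add(13, 27), Rational(1, 2))) = Add(Mul(Add(3, 12), 184), Pow(40, Rational(1, 2))) = Add(Mul(15, 184), Mul(2, Pow(10, Rational(1, 2)))) = Add(2760, Mul(2, Pow(10, Rational(1, 2))))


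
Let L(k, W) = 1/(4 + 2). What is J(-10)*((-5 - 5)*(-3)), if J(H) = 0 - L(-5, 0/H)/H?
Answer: 1/2 ≈ 0.50000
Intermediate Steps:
L(k, W) = 1/6
J(H) = -1/(6*H) (J(H) = 0 - 1/(6*H) = -1/(6*H))
J(-10)*((-5 - 5)*(-3)) = (-1/6/(-10))*((-5 - 5)*(-3)) = (-1/6*(-1/10))*(-10*(-3)) = (1/60)*30 = 1/2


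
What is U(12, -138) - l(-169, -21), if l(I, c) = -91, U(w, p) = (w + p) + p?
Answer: -173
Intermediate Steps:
U(w, p) = w + 2*p (U(w, p) = (p + w) + p = w + 2*p)
U(12, -138) - l(-169, -21) = (12 + 2*(-138)) - 1*(-91) = (12 - 276) + 91 = -264 + 91 = -173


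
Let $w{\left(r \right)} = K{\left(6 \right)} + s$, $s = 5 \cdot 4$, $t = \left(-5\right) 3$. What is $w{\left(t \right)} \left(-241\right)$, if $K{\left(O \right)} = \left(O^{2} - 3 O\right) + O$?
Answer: $-10604$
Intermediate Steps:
$K{\left(O \right)} = O^{2} - 2 O$
$t = -15$
$s = 20$
$w{\left(r \right)} = 44$ ($w{\left(r \right)} = 6 \left(-2 + 6\right) + 20 = 6 \cdot 4 + 20 = 24 + 20 = 44$)
$w{\left(t \right)} \left(-241\right) = 44 \left(-241\right) = -10604$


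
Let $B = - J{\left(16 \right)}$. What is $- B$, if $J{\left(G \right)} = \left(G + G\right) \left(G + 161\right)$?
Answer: $5664$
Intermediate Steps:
$J{\left(G \right)} = 2 G \left(161 + G\right)$
$B = -5664$ ($B = - 2 \cdot 16 \left(161 + 16\right) = - 2 \cdot 16 \cdot 177 = \left(-1\right) 5664 = -5664$)
$- B = \left(-1\right) \left(-5664\right) = 5664$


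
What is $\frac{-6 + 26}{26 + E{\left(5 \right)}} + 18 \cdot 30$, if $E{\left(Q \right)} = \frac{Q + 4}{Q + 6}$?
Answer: $\frac{31904}{59} \approx 540.75$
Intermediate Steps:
$E{\left(Q \right)} = \frac{4 + Q}{6 + Q}$
$\frac{-6 + 26}{26 + E{\left(5 \right)}} + 18 \cdot 30 = \frac{-6 + 26}{26 + \frac{4 + 5}{6 + 5}} + 18 \cdot 30 = \frac{20}{26 + \frac{1}{11} \cdot 9} + 540 = \frac{20}{26 + \frac{9}{11}} + 540 = \frac{20}{\frac{295}{11}} + 540 = 20 \cdot \frac{11}{295} + 540 = \frac{44}{59} + 540 = \frac{31904}{59}$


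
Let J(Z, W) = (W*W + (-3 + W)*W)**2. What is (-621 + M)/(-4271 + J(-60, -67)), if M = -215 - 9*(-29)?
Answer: -115/16849954 ≈ -6.8249e-6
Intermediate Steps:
M = 46 (M = -215 - 1*(-261) = -215 + 261 = 46)
J(Z, W) = (W**2 + W*(-3 + W))**2
(-621 + M)/(-4271 + J(-60, -67)) = (-621 + 46)/(-4271 + (-67)**2*(-3 + 2*(-67))**2) = -575/(-4271 + 4489*(-3 - 134)**2) = -575/(-4271 + 4489*(-137)**2) = -575/(-4271 + 4489*18769) = -575/(-4271 + 84254041) = -575/84249770 = -575*1/84249770 = -115/16849954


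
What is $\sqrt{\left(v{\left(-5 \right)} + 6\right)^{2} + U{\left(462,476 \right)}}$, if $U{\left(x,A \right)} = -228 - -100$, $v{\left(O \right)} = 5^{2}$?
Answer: $7 \sqrt{17} \approx 28.862$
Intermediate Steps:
$v{\left(O \right)} = 25$
$U{\left(x,A \right)} = -128$ ($U{\left(x,A \right)} = -228 + 100 = -128$)
$\sqrt{\left(v{\left(-5 \right)} + 6\right)^{2} + U{\left(462,476 \right)}} = \sqrt{\left(25 + 6\right)^{2} - 128} = \sqrt{31^{2} - 128} = \sqrt{961 - 128} = \sqrt{833} = 7 \sqrt{17}$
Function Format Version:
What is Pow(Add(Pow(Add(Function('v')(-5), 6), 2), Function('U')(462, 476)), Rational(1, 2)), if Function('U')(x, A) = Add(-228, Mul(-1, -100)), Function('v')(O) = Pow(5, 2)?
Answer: Mul(7, Pow(17, Rational(1, 2))) ≈ 28.862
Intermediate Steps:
Function('v')(O) = 25
Function('U')(x, A) = -128 (Function('U')(x, A) = Add(-228, 100) = -128)
Pow(Add(Pow(Add(Function('v')(-5), 6), 2), Function('U')(462, 476)), Rational(1, 2)) = Pow(Add(Pow(Add(25, 6), 2), -128), Rational(1, 2)) = Pow(Add(Pow(31, 2), -128), Rational(1, 2)) = Pow(Add(961, -128), Rational(1, 2)) = Pow(833, Rational(1, 2)) = Mul(7, Pow(17, Rational(1, 2)))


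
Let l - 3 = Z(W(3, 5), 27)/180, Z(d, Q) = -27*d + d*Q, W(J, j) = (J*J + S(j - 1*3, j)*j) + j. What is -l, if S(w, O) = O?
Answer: -3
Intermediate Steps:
W(J, j) = j + J² + j² (W(J, j) = (J*J + j*j) + j = (J² + j²) + j = j + J² + j²)
Z(d, Q) = -27*d + Q*d
l = 3 (l = 3 + ((5 + 3² + 5²)*(-27 + 27))/180 = 3 + ((5 + 9 + 25)*0)*(1/180) = 3 + (39*0)*(1/180) = 3 + 0*(1/180) = 3 + 0 = 3)
-l = -1*3 = -3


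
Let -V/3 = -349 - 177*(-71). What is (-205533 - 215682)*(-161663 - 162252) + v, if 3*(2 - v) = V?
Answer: 136437868945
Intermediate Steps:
V = -36654 (V = -3*(-349 - 177*(-71)) = -3*(-349 + 12567) = -3*12218 = -36654)
v = 12220 (v = 2 - 1/3*(-36654) = 2 + 12218 = 12220)
(-205533 - 215682)*(-161663 - 162252) + v = (-205533 - 215682)*(-161663 - 162252) + 12220 = -421215*(-323915) + 12220 = 136437856725 + 12220 = 136437868945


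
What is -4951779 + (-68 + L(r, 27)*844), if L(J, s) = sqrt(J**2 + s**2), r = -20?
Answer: -4951847 + 844*sqrt(1129) ≈ -4.9235e+6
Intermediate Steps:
-4951779 + (-68 + L(r, 27)*844) = -4951779 + (-68 + sqrt((-20)**2 + 27**2)*844) = -4951779 + (-68 + sqrt(400 + 729)*844) = -4951779 + (-68 + sqrt(1129)*844) = -4951779 + (-68 + 844*sqrt(1129)) = -4951847 + 844*sqrt(1129)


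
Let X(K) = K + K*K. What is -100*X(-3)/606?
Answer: -100/101 ≈ -0.99010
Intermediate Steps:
X(K) = K + K**2
-100*X(-3)/606 = -100*(-3*(1 - 3))/606 = -100*(-3*(-2))/606 = -600/606 = -100*1/101 = -100/101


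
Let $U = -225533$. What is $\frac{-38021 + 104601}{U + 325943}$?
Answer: $\frac{6658}{10041} \approx 0.66308$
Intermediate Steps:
$\frac{-38021 + 104601}{U + 325943} = \frac{-38021 + 104601}{-225533 + 325943} = \frac{66580}{100410} = 66580 \cdot \frac{1}{100410} = \frac{6658}{10041}$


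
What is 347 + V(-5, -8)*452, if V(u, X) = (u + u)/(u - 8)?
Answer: 9031/13 ≈ 694.69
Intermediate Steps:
V(u, X) = 2*u/(-8 + u) (V(u, X) = (2*u)/(-8 + u) = 2*u/(-8 + u))
347 + V(-5, -8)*452 = 347 + (2*(-5)/(-8 - 5))*452 = 347 + (2*(-5)/(-13))*452 = 347 + (2*(-5)*(-1/13))*452 = 347 + (10/13)*452 = 347 + 4520/13 = 9031/13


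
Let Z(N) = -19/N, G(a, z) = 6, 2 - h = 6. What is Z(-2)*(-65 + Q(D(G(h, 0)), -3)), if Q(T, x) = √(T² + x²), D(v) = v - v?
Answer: -589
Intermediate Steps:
h = -4 (h = 2 - 1*6 = 2 - 6 = -4)
D(v) = 0
Z(-2)*(-65 + Q(D(G(h, 0)), -3)) = (-19/(-2))*(-65 + √(0² + (-3)²)) = (-19*(-½))*(-65 + √(0 + 9)) = 19*(-65 + √9)/2 = 19*(-65 + 3)/2 = (19/2)*(-62) = -589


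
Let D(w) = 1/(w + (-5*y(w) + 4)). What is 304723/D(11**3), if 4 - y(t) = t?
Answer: 2428642310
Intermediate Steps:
y(t) = 4 - t
D(w) = 1/(-16 + 6*w) (D(w) = 1/(w + (-5*(4 - w) + 4)) = 1/(w + ((-20 + 5*w) + 4)) = 1/(w + (-16 + 5*w)) = 1/(-16 + 6*w))
304723/D(11**3) = 304723/((1/(2*(-8 + 3*11**3)))) = 304723/((1/(2*(-8 + 3*1331)))) = 304723/((1/(2*(-8 + 3993)))) = 304723/(((1/2)/3985)) = 304723/(((1/2)*(1/3985))) = 304723/(1/7970) = 304723*7970 = 2428642310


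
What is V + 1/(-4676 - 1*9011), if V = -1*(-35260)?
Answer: 482603619/13687 ≈ 35260.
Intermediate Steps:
V = 35260
V + 1/(-4676 - 1*9011) = 35260 + 1/(-4676 - 1*9011) = 35260 + 1/(-4676 - 9011) = 35260 + 1/(-13687) = 35260 - 1/13687 = 482603619/13687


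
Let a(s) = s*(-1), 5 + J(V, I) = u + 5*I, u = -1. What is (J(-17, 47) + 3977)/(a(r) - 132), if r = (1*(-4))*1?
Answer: -2103/64 ≈ -32.859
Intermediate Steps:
r = -4 (r = -4*1 = -4)
J(V, I) = -6 + 5*I (J(V, I) = -5 + (-1 + 5*I) = -6 + 5*I)
a(s) = -s
(J(-17, 47) + 3977)/(a(r) - 132) = ((-6 + 5*47) + 3977)/(-1*(-4) - 132) = ((-6 + 235) + 3977)/(4 - 132) = (229 + 3977)/(-128) = 4206*(-1/128) = -2103/64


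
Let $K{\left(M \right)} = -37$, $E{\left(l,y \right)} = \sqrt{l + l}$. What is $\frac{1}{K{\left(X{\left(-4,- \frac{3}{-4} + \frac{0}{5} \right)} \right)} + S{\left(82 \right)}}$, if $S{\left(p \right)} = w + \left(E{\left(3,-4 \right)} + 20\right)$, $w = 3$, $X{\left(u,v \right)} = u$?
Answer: $- \frac{7}{95} - \frac{\sqrt{6}}{190} \approx -0.086576$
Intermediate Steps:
$E{\left(l,y \right)} = \sqrt{2} \sqrt{l}$ ($E{\left(l,y \right)} = \sqrt{2 l} = \sqrt{2} \sqrt{l}$)
$S{\left(p \right)} = 23 + \sqrt{6}$ ($S{\left(p \right)} = 3 + \left(\sqrt{2} \sqrt{3} + 20\right) = 3 + \left(\sqrt{6} + 20\right) = 3 + \left(20 + \sqrt{6}\right) = 23 + \sqrt{6}$)
$\frac{1}{K{\left(X{\left(-4,- \frac{3}{-4} + \frac{0}{5} \right)} \right)} + S{\left(82 \right)}} = \frac{1}{-37 + \left(23 + \sqrt{6}\right)} = \frac{1}{-14 + \sqrt{6}}$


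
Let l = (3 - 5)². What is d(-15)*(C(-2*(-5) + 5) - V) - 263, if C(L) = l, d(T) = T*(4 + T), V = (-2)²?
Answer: -263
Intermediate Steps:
V = 4
l = 4 (l = (-2)² = 4)
C(L) = 4
d(-15)*(C(-2*(-5) + 5) - V) - 263 = (-15*(4 - 15))*(4 - 1*4) - 263 = (-15*(-11))*(4 - 4) - 263 = 165*0 - 263 = 0 - 263 = -263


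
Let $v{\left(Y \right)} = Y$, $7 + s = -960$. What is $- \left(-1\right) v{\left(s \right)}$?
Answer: $-967$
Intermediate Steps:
$s = -967$ ($s = -7 - 960 = -967$)
$- \left(-1\right) v{\left(s \right)} = - \left(-1\right) \left(-967\right) = \left(-1\right) 967 = -967$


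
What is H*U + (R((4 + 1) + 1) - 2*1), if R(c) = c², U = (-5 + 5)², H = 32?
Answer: 34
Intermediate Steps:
U = 0 (U = 0² = 0)
H*U + (R((4 + 1) + 1) - 2*1) = 32*0 + (((4 + 1) + 1)² - 2*1) = 0 + ((5 + 1)² - 2) = 0 + (6² - 2) = 0 + (36 - 2) = 0 + 34 = 34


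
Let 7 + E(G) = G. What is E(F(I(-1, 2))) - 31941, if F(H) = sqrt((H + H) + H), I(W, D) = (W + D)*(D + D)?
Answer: -31948 + 2*sqrt(3) ≈ -31945.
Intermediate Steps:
I(W, D) = 2*D*(D + W) (I(W, D) = (D + W)*(2*D) = 2*D*(D + W))
F(H) = sqrt(3)*sqrt(H) (F(H) = sqrt(2*H + H) = sqrt(3*H) = sqrt(3)*sqrt(H))
E(G) = -7 + G
E(F(I(-1, 2))) - 31941 = (-7 + sqrt(3)*sqrt(2*2*(2 - 1))) - 31941 = (-7 + sqrt(3)*sqrt(2*2*1)) - 31941 = (-7 + sqrt(3)*sqrt(4)) - 31941 = (-7 + sqrt(3)*2) - 31941 = (-7 + 2*sqrt(3)) - 31941 = -31948 + 2*sqrt(3)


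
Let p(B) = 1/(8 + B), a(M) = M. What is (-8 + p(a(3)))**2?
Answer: 7569/121 ≈ 62.554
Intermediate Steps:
(-8 + p(a(3)))**2 = (-8 + 1/(8 + 3))**2 = (-8 + 1/11)**2 = (-87/11)**2 = 7569/121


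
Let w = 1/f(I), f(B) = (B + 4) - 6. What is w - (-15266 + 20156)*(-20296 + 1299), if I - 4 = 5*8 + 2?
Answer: 4087394521/44 ≈ 9.2895e+7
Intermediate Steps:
I = 46 (I = 4 + (5*8 + 2) = 4 + (40 + 2) = 4 + 42 = 46)
f(B) = -2 + B (f(B) = (4 + B) - 6 = -2 + B)
w = 1/44 (w = 1/(-2 + 46) = 1/44 ≈ 0.022727)
w - (-15266 + 20156)*(-20296 + 1299) = 1/44 - (-15266 + 20156)*(-20296 + 1299) = 1/44 - 4890*(-18997) = 1/44 - 1*(-92895330) = 1/44 + 92895330 = 4087394521/44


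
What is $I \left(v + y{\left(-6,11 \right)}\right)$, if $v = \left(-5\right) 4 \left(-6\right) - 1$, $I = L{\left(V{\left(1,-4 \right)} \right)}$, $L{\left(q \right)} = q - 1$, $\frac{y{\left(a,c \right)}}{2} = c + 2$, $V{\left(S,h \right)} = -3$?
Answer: $-580$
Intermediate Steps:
$y{\left(a,c \right)} = 4 + 2 c$ ($y{\left(a,c \right)} = 2 \left(c + 2\right) = 2 \left(2 + c\right) = 4 + 2 c$)
$L{\left(q \right)} = -1 + q$
$I = -4$ ($I = -1 - 3 = -4$)
$v = 119$ ($v = \left(-20\right) \left(-6\right) - 1 = 120 - 1 = 119$)
$I \left(v + y{\left(-6,11 \right)}\right) = - 4 \left(119 + \left(4 + 2 \cdot 11\right)\right) = - 4 \left(119 + \left(4 + 22\right)\right) = - 4 \left(119 + 26\right) = \left(-4\right) 145 = -580$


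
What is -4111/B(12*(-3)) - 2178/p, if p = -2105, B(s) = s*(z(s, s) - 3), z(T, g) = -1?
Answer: -8340023/303120 ≈ -27.514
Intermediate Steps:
B(s) = -4*s (B(s) = s*(-1 - 3) = s*(-4) = -4*s)
-4111/B(12*(-3)) - 2178/p = -4111/((-48*(-3))) - 2178/(-2105) = -4111/((-4*(-36))) - 2178*(-1/2105) = -4111/144 + 2178/2105 = -8340023/303120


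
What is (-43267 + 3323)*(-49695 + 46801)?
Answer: 115597936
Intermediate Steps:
(-43267 + 3323)*(-49695 + 46801) = -39944*(-2894) = 115597936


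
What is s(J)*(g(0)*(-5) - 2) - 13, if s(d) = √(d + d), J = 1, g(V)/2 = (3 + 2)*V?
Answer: -13 - 2*√2 ≈ -15.828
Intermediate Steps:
g(V) = 10*V (g(V) = 2*((3 + 2)*V) = 2*(5*V) = 10*V)
s(d) = √2*√d (s(d) = √(2*d) = √2*√d)
s(J)*(g(0)*(-5) - 2) - 13 = (√2*√1)*((10*0)*(-5) - 2) - 13 = (√2*1)*(0*(-5) - 2) - 13 = √2*(0 - 2) - 13 = √2*(-2) - 13 = -2*√2 - 13 = -13 - 2*√2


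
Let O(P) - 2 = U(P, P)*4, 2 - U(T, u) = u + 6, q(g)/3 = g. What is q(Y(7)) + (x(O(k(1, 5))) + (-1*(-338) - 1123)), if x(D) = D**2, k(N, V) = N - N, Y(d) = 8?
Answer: -565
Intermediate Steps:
q(g) = 3*g
U(T, u) = -4 - u (U(T, u) = 2 - (u + 6) = 2 - (6 + u) = 2 + (-6 - u) = -4 - u)
k(N, V) = 0
O(P) = -14 - 4*P (O(P) = 2 + (-4 - P)*4 = 2 + (-16 - 4*P) = -14 - 4*P)
q(Y(7)) + (x(O(k(1, 5))) + (-1*(-338) - 1123)) = 3*8 + ((-14 - 4*0)**2 + (-1*(-338) - 1123)) = 24 + ((-14 + 0)**2 + (338 - 1123)) = 24 + ((-14)**2 - 785) = 24 + (196 - 785) = 24 - 589 = -565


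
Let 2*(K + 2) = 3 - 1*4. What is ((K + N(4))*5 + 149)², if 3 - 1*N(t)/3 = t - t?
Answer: 131769/4 ≈ 32942.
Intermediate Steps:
N(t) = 9 (N(t) = 9 - 3*(t - t) = 9 - 3*0 = 9 + 0 = 9)
K = -5/2 (K = -2 + (3 - 1*4)/2 = -2 + (3 - 4)/2 = -2 + (½)*(-1) = -2 - ½ = -5/2 ≈ -2.5000)
((K + N(4))*5 + 149)² = ((-5/2 + 9)*5 + 149)² = ((13/2)*5 + 149)² = (65/2 + 149)² = (363/2)² = 131769/4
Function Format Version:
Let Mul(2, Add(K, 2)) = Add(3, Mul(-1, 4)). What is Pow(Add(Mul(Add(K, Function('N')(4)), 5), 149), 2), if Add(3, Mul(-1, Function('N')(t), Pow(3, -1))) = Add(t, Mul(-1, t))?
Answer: Rational(131769, 4) ≈ 32942.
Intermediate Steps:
Function('N')(t) = 9 (Function('N')(t) = Add(9, Mul(-3, Add(t, Mul(-1, t)))) = Add(9, Mul(-3, 0)) = Add(9, 0) = 9)
K = Rational(-5, 2) (K = Add(-2, Mul(Rational(1, 2), Add(3, Mul(-1, 4)))) = Add(-2, Mul(Rational(1, 2), Add(3, -4))) = Add(-2, Mul(Rational(1, 2), -1)) = Add(-2, Rational(-1, 2)) = Rational(-5, 2) ≈ -2.5000)
Pow(Add(Mul(Add(K, Function('N')(4)), 5), 149), 2) = Pow(Add(Mul(Add(Rational(-5, 2), 9), 5), 149), 2) = Pow(Add(Mul(Rational(13, 2), 5), 149), 2) = Pow(Add(Rational(65, 2), 149), 2) = Pow(Rational(363, 2), 2) = Rational(131769, 4)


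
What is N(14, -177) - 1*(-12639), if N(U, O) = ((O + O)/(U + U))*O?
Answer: 208275/14 ≈ 14877.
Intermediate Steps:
N(U, O) = O²/U (N(U, O) = ((2*O)/((2*U)))*O = ((2*O)*(1/(2*U)))*O = (O/U)*O = O²/U)
N(14, -177) - 1*(-12639) = (-177)²/14 - 1*(-12639) = 31329*(1/14) + 12639 = 31329/14 + 12639 = 208275/14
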